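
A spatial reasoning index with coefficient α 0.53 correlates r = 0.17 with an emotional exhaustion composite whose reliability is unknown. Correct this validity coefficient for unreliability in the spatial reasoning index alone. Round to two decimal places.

0.23

Single correction: r_c = r_obs / √r_xx = 0.17 / √0.53 = 0.17 / 0.7280 ≈ 0.23.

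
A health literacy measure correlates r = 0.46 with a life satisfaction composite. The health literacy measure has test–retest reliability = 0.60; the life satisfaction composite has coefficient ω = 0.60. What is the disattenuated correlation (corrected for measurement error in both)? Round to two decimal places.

0.77

r_true = r_obs / √(r_xx · r_yy) = 0.46 / √(0.60 × 0.60) = 0.46 / √0.3600 = 0.46 / 0.6000 ≈ 0.77.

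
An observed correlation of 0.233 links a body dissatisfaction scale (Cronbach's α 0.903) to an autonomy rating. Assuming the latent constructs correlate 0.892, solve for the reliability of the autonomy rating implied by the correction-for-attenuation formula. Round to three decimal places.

0.076

r_true = r_obs / √(r_xx · r_yy) ⇒ 0.892 = 0.233 / √(0.903 · r_yy).
√(0.903 · r_yy) = 0.233 / 0.892 = 0.2612; 0.903 · r_yy = 0.0682; r_yy = 0.0682 / 0.903 ≈ 0.076.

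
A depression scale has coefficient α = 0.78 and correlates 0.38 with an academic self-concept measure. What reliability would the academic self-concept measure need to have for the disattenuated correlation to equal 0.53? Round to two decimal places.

0.66

r_true = r_obs / √(r_xx · r_yy) ⇒ 0.53 = 0.38 / √(0.78 · r_yy).
√(0.78 · r_yy) = 0.38 / 0.53 = 0.7170; 0.78 · r_yy = 0.5141; r_yy = 0.5141 / 0.78 ≈ 0.66.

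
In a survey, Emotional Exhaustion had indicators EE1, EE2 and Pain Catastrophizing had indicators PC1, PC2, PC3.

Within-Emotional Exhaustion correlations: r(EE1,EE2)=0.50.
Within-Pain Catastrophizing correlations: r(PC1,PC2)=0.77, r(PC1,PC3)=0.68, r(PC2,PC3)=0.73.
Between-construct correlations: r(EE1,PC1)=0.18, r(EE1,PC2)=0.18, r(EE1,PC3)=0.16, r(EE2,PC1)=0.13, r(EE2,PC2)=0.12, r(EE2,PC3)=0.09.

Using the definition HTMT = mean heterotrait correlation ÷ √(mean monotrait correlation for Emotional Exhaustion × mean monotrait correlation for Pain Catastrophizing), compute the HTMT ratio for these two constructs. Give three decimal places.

Mean between = 0.86/6 = 0.1433.
Mean within-EE = 0.50/1 = 0.5000; mean within-PC = 2.18/3 = 0.7267.
Geometric mean = √(0.5000 × 0.7267) = 0.6028.
HTMT = 0.1433 / 0.6028 = 0.238.

0.238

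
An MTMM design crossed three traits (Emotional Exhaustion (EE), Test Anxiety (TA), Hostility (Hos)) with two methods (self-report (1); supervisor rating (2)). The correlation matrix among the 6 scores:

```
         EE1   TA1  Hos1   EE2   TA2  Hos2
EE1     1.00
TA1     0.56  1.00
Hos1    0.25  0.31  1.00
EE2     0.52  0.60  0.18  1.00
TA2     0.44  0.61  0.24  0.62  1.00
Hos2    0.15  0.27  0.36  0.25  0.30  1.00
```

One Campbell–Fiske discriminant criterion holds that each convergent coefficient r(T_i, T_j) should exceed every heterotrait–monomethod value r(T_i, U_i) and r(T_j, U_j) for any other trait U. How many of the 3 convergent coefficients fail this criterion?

Convergent coefficients and their comparison sets:
EE (methods 1·2): 0.52 vs {0.56, 0.62, 0.25, 0.25} → fail.
TA (methods 1·2): 0.61 vs {0.56, 0.62, 0.31, 0.30} → fail.
Hos (methods 1·2): 0.36 vs {0.25, 0.25, 0.31, 0.30} → pass.
2 of 3 fail.

2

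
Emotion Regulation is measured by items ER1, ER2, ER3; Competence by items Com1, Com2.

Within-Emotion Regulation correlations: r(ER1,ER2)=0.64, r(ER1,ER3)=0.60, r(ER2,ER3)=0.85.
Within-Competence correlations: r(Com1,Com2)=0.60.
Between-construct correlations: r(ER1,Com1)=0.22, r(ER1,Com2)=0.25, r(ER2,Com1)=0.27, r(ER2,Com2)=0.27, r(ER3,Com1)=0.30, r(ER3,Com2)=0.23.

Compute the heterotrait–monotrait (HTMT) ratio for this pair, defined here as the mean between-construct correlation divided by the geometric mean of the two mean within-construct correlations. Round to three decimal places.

0.397

Mean heterotrait r = 1.54/6 = 0.2567.
Mean within-ER = 2.09/3 = 0.6967; mean within-Com = 0.60/1 = 0.6000.
Geometric mean = √(0.6967 × 0.6000) = 0.6465.
HTMT = 0.2567 / 0.6465 = 0.397.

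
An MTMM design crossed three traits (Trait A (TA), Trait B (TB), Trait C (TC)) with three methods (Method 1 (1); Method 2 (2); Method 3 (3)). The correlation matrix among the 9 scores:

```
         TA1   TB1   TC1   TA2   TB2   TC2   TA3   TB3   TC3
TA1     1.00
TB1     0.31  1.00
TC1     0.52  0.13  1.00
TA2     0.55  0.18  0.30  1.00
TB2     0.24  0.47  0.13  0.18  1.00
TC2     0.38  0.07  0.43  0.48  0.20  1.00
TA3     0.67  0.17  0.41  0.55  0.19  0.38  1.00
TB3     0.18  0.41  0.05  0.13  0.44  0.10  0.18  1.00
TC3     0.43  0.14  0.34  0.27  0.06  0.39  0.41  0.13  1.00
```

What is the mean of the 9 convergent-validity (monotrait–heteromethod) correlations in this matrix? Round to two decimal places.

0.47

Convergent values: 0.55, 0.67, 0.55, 0.47, 0.41, 0.44, 0.43, 0.34, 0.39; mean = 4.25/9 = 0.47.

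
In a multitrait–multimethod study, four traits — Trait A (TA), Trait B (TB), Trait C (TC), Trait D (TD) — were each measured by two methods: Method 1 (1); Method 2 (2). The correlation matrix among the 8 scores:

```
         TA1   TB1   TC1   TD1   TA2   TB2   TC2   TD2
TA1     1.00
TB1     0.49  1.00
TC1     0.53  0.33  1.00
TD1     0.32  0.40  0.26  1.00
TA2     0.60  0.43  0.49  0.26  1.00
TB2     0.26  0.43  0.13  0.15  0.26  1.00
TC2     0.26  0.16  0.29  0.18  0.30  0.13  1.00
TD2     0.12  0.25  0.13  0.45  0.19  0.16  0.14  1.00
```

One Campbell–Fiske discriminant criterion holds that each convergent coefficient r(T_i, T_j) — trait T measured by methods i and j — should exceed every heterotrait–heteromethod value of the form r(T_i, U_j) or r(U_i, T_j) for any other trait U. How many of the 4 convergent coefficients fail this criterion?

Each convergent coefficient versus the relevant comparison correlations:
TA (methods 1·2): 0.60 vs {0.26, 0.43, 0.26, 0.49, 0.12, 0.26} → pass.
TB (methods 1·2): 0.43 vs {0.43, 0.26, 0.16, 0.13, 0.25, 0.15} → fail.
TC (methods 1·2): 0.29 vs {0.49, 0.26, 0.13, 0.16, 0.13, 0.18} → fail.
TD (methods 1·2): 0.45 vs {0.26, 0.12, 0.15, 0.25, 0.18, 0.13} → pass.
2 of 4 fail.

2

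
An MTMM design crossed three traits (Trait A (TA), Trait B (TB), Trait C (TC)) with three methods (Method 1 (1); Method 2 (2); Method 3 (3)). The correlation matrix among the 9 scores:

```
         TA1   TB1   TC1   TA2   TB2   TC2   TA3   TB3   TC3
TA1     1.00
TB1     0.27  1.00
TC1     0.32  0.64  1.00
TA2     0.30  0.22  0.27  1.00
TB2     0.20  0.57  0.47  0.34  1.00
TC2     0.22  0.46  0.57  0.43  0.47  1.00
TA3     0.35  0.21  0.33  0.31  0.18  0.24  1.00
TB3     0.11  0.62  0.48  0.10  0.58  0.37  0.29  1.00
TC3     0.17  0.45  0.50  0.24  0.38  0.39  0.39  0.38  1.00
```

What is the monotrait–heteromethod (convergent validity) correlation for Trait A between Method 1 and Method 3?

Same trait (TA), different methods: r(TA1, TA3) = 0.35.

0.35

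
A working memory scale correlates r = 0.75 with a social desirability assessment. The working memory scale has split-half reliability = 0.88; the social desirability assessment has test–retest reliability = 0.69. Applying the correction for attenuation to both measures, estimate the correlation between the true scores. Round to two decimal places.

r_true = r_obs / √(r_xx · r_yy) = 0.75 / √(0.88 × 0.69) = 0.75 / √0.6072 = 0.75 / 0.7792 ≈ 0.96.

0.96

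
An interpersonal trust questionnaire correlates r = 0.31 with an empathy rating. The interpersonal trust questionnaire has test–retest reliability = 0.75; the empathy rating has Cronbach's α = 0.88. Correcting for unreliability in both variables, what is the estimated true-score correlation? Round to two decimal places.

r_true = r_obs / √(r_xx · r_yy) = 0.31 / √(0.75 × 0.88) = 0.31 / √0.6600 = 0.31 / 0.8124 ≈ 0.38.

0.38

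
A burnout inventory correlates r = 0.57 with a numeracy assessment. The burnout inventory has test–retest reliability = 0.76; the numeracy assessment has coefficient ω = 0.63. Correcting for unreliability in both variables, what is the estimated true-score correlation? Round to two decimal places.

0.82

r_true = r_obs / √(r_xx · r_yy) = 0.57 / √(0.76 × 0.63) = 0.57 / √0.4788 = 0.57 / 0.6920 ≈ 0.82.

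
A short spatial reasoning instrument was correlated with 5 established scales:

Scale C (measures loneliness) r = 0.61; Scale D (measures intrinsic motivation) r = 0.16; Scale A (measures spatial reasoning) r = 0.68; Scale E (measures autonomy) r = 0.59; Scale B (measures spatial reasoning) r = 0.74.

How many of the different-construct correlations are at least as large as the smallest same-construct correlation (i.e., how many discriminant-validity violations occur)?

Convergent (same construct = spatial reasoning): Scale A, Scale B.
Smallest convergent = 0.68. Discriminant values: 0.61, 0.16, 0.59; count ≥ 0.68 → 0.

0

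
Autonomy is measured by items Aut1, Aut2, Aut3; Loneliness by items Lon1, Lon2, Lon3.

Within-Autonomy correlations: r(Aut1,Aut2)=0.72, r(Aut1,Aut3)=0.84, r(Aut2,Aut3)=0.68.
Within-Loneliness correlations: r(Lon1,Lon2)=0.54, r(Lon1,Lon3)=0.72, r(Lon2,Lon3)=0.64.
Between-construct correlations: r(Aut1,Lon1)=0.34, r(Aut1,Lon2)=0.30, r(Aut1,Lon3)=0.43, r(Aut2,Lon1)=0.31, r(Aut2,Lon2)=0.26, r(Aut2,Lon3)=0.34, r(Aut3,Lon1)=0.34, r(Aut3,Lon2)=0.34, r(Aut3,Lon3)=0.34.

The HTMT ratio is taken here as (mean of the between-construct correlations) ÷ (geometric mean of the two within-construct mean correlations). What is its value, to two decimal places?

0.48

Between-construct mean = 3.00/9 = 0.3333.
Mean within-Aut = 2.24/3 = 0.7467; mean within-Lon = 1.90/3 = 0.6333.
Geometric mean = √(0.7467 × 0.6333) = 0.6877.
HTMT = 0.3333 / 0.6877 = 0.48.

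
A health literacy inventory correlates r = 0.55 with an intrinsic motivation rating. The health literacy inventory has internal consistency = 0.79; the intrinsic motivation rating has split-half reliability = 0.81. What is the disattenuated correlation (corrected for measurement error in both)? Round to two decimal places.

r_true = r_obs / √(r_xx · r_yy) = 0.55 / √(0.79 × 0.81) = 0.55 / √0.6399 = 0.55 / 0.7999 ≈ 0.69.

0.69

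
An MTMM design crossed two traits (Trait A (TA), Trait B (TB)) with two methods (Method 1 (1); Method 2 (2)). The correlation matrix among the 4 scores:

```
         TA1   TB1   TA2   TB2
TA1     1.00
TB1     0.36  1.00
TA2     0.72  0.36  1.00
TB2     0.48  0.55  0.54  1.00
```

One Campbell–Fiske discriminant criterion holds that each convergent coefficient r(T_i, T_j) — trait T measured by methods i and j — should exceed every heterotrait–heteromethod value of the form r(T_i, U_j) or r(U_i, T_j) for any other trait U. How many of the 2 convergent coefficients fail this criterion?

Each convergent coefficient versus the relevant comparison correlations:
TA (methods 1·2): 0.72 vs {0.48, 0.36} → pass.
TB (methods 1·2): 0.55 vs {0.36, 0.48} → pass.
0 of 2 fail.

0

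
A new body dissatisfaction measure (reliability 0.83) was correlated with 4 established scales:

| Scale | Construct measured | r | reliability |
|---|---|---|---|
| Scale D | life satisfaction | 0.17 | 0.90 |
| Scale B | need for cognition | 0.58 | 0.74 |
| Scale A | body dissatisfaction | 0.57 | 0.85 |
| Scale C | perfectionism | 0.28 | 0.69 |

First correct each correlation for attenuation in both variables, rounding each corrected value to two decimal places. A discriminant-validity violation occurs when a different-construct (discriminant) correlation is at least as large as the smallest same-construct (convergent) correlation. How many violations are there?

1

Disattenuated r (r / √(r_scale · r_new)):
  Scale D (disc): 0.17 / √(0.90·0.83) = 0.20
  Scale B (disc): 0.58 / √(0.74·0.83) = 0.74
  Scale A (conv): 0.57 / √(0.85·0.83) = 0.68
  Scale C (disc): 0.28 / √(0.69·0.83) = 0.37
Smallest convergent = 0.68. Discriminant values: 0.20, 0.74, 0.37; count ≥ 0.68 → 1.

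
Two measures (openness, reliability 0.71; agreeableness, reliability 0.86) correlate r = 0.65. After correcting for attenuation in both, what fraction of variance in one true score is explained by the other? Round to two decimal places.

0.69

Disattenuated r = 0.65 / √(0.71 × 0.86) = 0.65 / 0.7814 = 0.8318.
Shared true-score variance = 0.8318² = 0.6919 ≈ 0.69.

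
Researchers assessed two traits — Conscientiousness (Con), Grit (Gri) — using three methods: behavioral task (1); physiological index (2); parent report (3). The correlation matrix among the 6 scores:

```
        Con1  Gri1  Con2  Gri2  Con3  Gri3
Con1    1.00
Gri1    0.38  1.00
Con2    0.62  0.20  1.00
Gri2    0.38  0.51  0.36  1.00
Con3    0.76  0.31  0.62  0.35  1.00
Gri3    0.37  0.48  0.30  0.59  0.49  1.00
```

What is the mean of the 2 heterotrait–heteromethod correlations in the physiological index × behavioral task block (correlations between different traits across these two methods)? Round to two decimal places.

0.29

HTHM values (method 2 × method 1): 0.20, 0.38; mean = 0.58/2 = 0.29.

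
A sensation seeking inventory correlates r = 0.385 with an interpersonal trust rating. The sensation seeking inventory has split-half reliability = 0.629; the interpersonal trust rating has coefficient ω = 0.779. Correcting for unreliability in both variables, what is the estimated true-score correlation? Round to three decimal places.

r_true = r_obs / √(r_xx · r_yy) = 0.385 / √(0.629 × 0.779) = 0.385 / √0.489991 = 0.385 / 0.7000 ≈ 0.550.

0.550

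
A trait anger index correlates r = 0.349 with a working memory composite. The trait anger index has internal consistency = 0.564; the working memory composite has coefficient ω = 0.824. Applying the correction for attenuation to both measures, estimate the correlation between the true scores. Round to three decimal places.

r_true = r_obs / √(r_xx · r_yy) = 0.349 / √(0.564 × 0.824) = 0.349 / √0.464736 = 0.349 / 0.6817 ≈ 0.512.

0.512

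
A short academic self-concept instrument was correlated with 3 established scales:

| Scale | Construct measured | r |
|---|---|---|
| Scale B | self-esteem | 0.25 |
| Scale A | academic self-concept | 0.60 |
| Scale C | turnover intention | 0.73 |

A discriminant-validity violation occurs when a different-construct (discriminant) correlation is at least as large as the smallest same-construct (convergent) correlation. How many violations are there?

Convergent (same construct = academic self-concept): Scale A.
Smallest convergent = 0.60. Discriminant values: 0.25, 0.73; count ≥ 0.60 → 1.

1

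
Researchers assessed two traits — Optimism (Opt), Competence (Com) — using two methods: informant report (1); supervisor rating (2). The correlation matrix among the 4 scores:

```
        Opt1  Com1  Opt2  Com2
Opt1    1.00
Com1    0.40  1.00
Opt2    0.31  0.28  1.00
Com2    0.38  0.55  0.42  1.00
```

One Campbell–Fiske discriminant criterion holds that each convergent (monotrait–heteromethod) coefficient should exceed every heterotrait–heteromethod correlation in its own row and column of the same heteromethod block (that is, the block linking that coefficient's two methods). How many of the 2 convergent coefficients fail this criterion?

Each convergent coefficient versus the relevant comparison correlations:
Opt (methods 1·2): 0.31 vs {0.38, 0.28} → fail.
Com (methods 1·2): 0.55 vs {0.28, 0.38} → pass.
1 of 2 fail.

1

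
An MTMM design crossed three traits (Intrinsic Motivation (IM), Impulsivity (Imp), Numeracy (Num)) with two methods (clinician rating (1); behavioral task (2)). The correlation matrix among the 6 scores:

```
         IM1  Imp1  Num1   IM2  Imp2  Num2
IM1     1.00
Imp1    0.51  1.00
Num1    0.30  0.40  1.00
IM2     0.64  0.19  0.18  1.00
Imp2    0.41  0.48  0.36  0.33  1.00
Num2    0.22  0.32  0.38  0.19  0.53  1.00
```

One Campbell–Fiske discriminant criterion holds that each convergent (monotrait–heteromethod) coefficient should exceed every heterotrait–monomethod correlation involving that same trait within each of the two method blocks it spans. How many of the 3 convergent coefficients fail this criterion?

2

Each convergent coefficient versus the relevant comparison correlations:
IM (methods 1·2): 0.64 vs {0.51, 0.33, 0.30, 0.19} → pass.
Imp (methods 1·2): 0.48 vs {0.51, 0.33, 0.40, 0.53} → fail.
Num (methods 1·2): 0.38 vs {0.30, 0.19, 0.40, 0.53} → fail.
2 of 3 fail.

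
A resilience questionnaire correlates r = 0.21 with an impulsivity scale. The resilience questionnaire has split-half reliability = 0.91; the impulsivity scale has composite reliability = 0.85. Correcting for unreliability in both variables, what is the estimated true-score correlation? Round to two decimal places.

0.24

r_true = r_obs / √(r_xx · r_yy) = 0.21 / √(0.91 × 0.85) = 0.21 / √0.7735 = 0.21 / 0.8795 ≈ 0.24.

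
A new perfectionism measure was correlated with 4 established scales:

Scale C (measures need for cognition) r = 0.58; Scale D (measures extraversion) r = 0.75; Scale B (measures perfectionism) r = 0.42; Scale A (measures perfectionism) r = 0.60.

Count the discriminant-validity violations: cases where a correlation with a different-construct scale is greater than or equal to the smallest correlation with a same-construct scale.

Convergent (same construct = perfectionism): Scale B, Scale A.
Smallest convergent = 0.42. Discriminant values: 0.58, 0.75; count ≥ 0.42 → 2.

2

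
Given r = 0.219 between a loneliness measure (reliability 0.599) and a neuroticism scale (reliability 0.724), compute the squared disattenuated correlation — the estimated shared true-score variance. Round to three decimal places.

0.111

Disattenuated r = 0.219 / √(0.599 × 0.724) = 0.219 / 0.6585 = 0.3326.
Shared true-score variance = 0.3326² = 0.1106 ≈ 0.111.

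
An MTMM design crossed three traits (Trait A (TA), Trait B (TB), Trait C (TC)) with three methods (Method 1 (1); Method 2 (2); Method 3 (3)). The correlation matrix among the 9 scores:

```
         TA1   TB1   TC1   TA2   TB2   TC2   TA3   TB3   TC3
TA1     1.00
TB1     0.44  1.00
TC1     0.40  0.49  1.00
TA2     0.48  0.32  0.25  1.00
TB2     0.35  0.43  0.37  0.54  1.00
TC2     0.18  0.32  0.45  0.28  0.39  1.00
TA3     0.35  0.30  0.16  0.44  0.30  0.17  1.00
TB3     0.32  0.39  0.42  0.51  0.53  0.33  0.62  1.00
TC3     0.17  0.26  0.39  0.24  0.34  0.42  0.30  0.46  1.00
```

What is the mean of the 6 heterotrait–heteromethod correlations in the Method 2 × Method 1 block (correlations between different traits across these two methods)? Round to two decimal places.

0.30

HTHM values (method 2 × method 1): 0.32, 0.25, 0.35, 0.37, 0.18, 0.32; mean = 1.79/6 = 0.30.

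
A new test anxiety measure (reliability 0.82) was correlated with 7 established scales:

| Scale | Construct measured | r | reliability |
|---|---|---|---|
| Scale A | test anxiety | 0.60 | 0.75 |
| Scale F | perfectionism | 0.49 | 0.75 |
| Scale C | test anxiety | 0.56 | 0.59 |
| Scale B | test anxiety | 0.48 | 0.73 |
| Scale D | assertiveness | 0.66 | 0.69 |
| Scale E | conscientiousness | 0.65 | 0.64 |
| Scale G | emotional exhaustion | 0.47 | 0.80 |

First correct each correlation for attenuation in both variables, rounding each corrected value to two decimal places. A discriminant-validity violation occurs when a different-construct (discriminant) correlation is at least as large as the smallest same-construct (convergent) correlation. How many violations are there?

3

Disattenuated r (r / √(r_scale · r_new)):
  Scale A (conv): 0.60 / √(0.75·0.82) = 0.77
  Scale F (disc): 0.49 / √(0.75·0.82) = 0.62
  Scale C (conv): 0.56 / √(0.59·0.82) = 0.81
  Scale B (conv): 0.48 / √(0.73·0.82) = 0.62
  Scale D (disc): 0.66 / √(0.69·0.82) = 0.88
  Scale E (disc): 0.65 / √(0.64·0.82) = 0.90
  Scale G (disc): 0.47 / √(0.80·0.82) = 0.58
Smallest convergent = 0.62. Discriminant values: 0.62, 0.88, 0.90, 0.58; count ≥ 0.62 → 3.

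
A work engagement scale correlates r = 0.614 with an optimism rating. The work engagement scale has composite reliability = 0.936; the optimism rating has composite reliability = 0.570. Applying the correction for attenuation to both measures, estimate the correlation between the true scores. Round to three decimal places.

r_true = r_obs / √(r_xx · r_yy) = 0.614 / √(0.936 × 0.570) = 0.614 / √0.533520 = 0.614 / 0.7304 ≈ 0.841.

0.841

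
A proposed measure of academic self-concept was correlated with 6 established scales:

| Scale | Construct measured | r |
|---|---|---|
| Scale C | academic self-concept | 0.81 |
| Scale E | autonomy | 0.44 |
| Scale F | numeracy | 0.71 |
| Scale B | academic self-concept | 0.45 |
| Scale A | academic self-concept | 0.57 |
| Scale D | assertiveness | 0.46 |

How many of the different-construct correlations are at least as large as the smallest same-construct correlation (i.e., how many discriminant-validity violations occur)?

2

Convergent (same construct = academic self-concept): Scale C, Scale B, Scale A.
Smallest convergent = 0.45. Discriminant values: 0.44, 0.71, 0.46; count ≥ 0.45 → 2.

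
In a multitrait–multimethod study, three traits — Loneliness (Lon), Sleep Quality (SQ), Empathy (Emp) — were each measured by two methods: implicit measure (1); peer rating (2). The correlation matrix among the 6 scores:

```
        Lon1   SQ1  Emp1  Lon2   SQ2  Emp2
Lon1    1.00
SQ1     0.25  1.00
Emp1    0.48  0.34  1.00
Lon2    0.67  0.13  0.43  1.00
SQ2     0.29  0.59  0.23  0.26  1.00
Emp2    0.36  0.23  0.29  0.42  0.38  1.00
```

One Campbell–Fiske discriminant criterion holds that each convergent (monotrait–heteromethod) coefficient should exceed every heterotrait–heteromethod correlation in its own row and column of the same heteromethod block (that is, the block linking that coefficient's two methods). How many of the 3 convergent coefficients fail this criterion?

Convergent coefficients and their comparison sets:
Lon (methods 1·2): 0.67 vs {0.29, 0.13, 0.36, 0.43} → pass.
SQ (methods 1·2): 0.59 vs {0.13, 0.29, 0.23, 0.23} → pass.
Emp (methods 1·2): 0.29 vs {0.43, 0.36, 0.23, 0.23} → fail.
1 of 3 fail.

1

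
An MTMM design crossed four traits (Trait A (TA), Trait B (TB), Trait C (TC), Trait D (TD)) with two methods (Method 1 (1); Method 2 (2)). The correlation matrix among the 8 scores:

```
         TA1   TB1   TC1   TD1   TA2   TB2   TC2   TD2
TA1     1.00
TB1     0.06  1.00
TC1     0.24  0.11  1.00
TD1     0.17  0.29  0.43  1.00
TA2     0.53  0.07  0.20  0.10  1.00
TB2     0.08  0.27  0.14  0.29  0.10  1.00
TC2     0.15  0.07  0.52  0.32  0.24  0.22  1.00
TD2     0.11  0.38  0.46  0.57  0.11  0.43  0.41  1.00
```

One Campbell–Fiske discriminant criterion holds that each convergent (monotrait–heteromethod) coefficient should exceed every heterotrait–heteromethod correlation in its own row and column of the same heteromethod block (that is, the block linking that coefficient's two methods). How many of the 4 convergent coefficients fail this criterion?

Checking each validity diagonal entry against its comparison values:
TA (methods 1·2): 0.53 vs {0.08, 0.07, 0.15, 0.20, 0.11, 0.10} → pass.
TB (methods 1·2): 0.27 vs {0.07, 0.08, 0.07, 0.14, 0.38, 0.29} → fail.
TC (methods 1·2): 0.52 vs {0.20, 0.15, 0.14, 0.07, 0.46, 0.32} → pass.
TD (methods 1·2): 0.57 vs {0.10, 0.11, 0.29, 0.38, 0.32, 0.46} → pass.
1 of 4 fail.

1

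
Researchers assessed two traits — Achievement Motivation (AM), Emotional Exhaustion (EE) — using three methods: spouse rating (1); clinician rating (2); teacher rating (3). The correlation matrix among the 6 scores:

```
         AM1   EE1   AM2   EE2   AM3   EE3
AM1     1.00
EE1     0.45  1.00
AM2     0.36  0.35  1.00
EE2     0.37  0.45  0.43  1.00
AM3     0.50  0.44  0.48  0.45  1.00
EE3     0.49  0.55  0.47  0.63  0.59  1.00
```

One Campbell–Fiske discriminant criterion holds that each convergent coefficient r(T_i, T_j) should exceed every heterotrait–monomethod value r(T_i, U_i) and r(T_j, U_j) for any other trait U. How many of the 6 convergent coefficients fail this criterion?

5

Each convergent coefficient versus the relevant comparison correlations:
AM (methods 1·2): 0.36 vs {0.45, 0.43} → fail.
AM (methods 1·3): 0.50 vs {0.45, 0.59} → fail.
AM (methods 2·3): 0.48 vs {0.43, 0.59} → fail.
EE (methods 1·2): 0.45 vs {0.45, 0.43} → fail.
EE (methods 1·3): 0.55 vs {0.45, 0.59} → fail.
EE (methods 2·3): 0.63 vs {0.43, 0.59} → pass.
5 of 6 fail.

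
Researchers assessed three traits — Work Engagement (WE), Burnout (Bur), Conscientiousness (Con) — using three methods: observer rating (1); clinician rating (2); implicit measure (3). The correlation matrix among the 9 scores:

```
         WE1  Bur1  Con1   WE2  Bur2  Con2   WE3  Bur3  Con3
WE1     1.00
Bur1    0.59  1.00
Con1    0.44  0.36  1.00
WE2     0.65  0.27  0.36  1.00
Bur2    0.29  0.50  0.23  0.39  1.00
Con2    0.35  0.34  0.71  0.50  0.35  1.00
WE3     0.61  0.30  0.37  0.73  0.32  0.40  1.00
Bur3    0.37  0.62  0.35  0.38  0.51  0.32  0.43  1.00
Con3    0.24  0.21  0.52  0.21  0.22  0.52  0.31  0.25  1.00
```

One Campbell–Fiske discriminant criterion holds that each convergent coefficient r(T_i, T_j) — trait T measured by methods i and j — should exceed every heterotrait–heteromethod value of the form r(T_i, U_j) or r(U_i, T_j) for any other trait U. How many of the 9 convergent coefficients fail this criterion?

Convergent coefficients and their comparison sets:
WE (methods 1·2): 0.65 vs {0.29, 0.27, 0.35, 0.36} → pass.
WE (methods 1·3): 0.61 vs {0.37, 0.30, 0.24, 0.37} → pass.
WE (methods 2·3): 0.73 vs {0.38, 0.32, 0.21, 0.40} → pass.
Bur (methods 1·2): 0.50 vs {0.27, 0.29, 0.34, 0.23} → pass.
Bur (methods 1·3): 0.62 vs {0.30, 0.37, 0.21, 0.35} → pass.
Bur (methods 2·3): 0.51 vs {0.32, 0.38, 0.22, 0.32} → pass.
Con (methods 1·2): 0.71 vs {0.36, 0.35, 0.23, 0.34} → pass.
Con (methods 1·3): 0.52 vs {0.37, 0.24, 0.35, 0.21} → pass.
Con (methods 2·3): 0.52 vs {0.40, 0.21, 0.32, 0.22} → pass.
0 of 9 fail.

0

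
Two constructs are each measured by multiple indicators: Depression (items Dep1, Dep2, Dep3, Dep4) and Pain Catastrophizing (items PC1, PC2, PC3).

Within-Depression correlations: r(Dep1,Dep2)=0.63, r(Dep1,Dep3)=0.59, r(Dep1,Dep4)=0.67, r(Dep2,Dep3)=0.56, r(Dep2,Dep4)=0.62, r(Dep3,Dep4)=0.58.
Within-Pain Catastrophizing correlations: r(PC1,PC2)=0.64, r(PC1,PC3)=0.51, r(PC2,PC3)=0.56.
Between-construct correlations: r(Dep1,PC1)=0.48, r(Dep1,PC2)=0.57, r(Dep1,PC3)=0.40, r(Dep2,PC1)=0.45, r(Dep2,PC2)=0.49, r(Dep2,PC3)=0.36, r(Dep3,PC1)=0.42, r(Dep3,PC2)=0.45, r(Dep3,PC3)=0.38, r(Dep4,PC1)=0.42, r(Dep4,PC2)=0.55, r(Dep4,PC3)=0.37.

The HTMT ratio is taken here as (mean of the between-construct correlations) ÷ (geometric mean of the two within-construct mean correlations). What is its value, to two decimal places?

Mean between = 5.34/12 = 0.4450.
Mean within-Dep = 3.65/6 = 0.6083; mean within-PC = 1.71/3 = 0.5700.
Geometric mean = √(0.6083 × 0.5700) = 0.5888.
HTMT = 0.4450 / 0.5888 = 0.76.

0.76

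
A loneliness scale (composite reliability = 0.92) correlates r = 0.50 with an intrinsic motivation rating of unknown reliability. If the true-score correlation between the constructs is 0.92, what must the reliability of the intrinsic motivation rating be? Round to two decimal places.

0.32

r_true = r_obs / √(r_xx · r_yy) ⇒ 0.92 = 0.50 / √(0.92 · r_yy).
√(0.92 · r_yy) = 0.50 / 0.92 = 0.5435; 0.92 · r_yy = 0.2954; r_yy = 0.2954 / 0.92 ≈ 0.32.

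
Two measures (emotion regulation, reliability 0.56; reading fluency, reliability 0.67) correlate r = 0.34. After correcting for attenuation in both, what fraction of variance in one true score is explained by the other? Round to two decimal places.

0.31

Disattenuated r = 0.34 / √(0.56 × 0.67) = 0.34 / 0.6125 = 0.5551.
Shared true-score variance = 0.5551² = 0.3081 ≈ 0.31.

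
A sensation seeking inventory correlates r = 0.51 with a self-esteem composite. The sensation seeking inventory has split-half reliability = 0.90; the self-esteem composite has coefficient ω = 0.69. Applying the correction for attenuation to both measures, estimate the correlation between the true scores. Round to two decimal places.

r_true = r_obs / √(r_xx · r_yy) = 0.51 / √(0.90 × 0.69) = 0.51 / √0.6210 = 0.51 / 0.7880 ≈ 0.65.

0.65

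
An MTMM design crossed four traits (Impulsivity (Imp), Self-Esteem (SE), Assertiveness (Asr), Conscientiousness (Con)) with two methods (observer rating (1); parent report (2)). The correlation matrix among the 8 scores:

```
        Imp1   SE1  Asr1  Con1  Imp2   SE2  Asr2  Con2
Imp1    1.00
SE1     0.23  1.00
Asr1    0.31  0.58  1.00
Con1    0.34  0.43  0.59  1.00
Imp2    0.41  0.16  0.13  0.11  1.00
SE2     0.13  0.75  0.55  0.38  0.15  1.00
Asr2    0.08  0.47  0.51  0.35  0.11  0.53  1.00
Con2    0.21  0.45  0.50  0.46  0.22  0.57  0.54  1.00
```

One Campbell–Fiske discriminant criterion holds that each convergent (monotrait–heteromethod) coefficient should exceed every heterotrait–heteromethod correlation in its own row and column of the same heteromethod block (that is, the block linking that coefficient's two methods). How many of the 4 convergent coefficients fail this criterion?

Checking each validity diagonal entry against its comparison values:
Imp (methods 1·2): 0.41 vs {0.13, 0.16, 0.08, 0.13, 0.21, 0.11} → pass.
SE (methods 1·2): 0.75 vs {0.16, 0.13, 0.47, 0.55, 0.45, 0.38} → pass.
Asr (methods 1·2): 0.51 vs {0.13, 0.08, 0.55, 0.47, 0.50, 0.35} → fail.
Con (methods 1·2): 0.46 vs {0.11, 0.21, 0.38, 0.45, 0.35, 0.50} → fail.
2 of 4 fail.

2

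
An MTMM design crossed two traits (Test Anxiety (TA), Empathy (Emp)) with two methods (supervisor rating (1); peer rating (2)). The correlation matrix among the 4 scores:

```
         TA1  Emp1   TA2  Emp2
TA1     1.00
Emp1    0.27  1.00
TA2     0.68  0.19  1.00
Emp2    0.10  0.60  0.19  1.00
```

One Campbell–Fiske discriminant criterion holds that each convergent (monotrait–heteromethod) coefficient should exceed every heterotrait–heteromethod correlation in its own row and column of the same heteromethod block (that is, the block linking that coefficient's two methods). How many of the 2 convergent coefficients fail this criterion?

0

Convergent coefficients and their comparison sets:
TA (methods 1·2): 0.68 vs {0.10, 0.19} → pass.
Emp (methods 1·2): 0.60 vs {0.19, 0.10} → pass.
0 of 2 fail.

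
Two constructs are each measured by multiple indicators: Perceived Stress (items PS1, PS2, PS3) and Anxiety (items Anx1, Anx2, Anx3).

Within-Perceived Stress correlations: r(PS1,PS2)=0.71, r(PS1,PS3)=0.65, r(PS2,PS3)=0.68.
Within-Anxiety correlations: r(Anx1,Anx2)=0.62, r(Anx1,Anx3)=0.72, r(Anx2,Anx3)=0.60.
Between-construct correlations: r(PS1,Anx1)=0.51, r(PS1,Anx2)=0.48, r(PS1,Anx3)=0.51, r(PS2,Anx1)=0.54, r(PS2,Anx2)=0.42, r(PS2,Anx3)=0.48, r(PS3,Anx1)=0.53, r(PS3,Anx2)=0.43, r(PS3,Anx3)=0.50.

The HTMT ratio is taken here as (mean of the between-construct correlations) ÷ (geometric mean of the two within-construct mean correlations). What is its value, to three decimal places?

Between-construct mean = 4.40/9 = 0.4889.
Mean within-PS = 2.04/3 = 0.6800; mean within-Anx = 1.94/3 = 0.6467.
Geometric mean = √(0.6800 × 0.6467) = 0.6631.
HTMT = 0.4889 / 0.6631 = 0.737.

0.737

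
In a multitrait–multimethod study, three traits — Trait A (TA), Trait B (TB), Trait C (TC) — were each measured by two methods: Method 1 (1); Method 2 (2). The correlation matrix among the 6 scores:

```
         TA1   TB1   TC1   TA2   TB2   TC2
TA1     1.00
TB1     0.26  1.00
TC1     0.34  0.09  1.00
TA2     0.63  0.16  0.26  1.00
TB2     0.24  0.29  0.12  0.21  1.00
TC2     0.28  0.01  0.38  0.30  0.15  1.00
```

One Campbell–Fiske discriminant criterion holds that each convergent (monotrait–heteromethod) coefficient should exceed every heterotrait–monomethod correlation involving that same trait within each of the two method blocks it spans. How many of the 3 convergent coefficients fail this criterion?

0

Checking each validity diagonal entry against its comparison values:
TA (methods 1·2): 0.63 vs {0.26, 0.21, 0.34, 0.30} → pass.
TB (methods 1·2): 0.29 vs {0.26, 0.21, 0.09, 0.15} → pass.
TC (methods 1·2): 0.38 vs {0.34, 0.30, 0.09, 0.15} → pass.
0 of 3 fail.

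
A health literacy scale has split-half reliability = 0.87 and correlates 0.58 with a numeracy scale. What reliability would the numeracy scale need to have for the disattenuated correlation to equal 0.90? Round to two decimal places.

0.48

r_true = r_obs / √(r_xx · r_yy) ⇒ 0.90 = 0.58 / √(0.87 · r_yy).
√(0.87 · r_yy) = 0.58 / 0.90 = 0.6444; 0.87 · r_yy = 0.4153; r_yy = 0.4153 / 0.87 ≈ 0.48.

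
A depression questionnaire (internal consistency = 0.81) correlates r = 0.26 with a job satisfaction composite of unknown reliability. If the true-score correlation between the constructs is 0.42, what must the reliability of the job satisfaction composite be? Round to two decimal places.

0.47

r_true = r_obs / √(r_xx · r_yy) ⇒ 0.42 = 0.26 / √(0.81 · r_yy).
√(0.81 · r_yy) = 0.26 / 0.42 = 0.6190; 0.81 · r_yy = 0.3832; r_yy = 0.3832 / 0.81 ≈ 0.47.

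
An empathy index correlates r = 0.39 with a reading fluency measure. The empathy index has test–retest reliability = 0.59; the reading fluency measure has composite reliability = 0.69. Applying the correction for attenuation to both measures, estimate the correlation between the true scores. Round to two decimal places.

0.61

r_true = r_obs / √(r_xx · r_yy) = 0.39 / √(0.59 × 0.69) = 0.39 / √0.4071 = 0.39 / 0.6380 ≈ 0.61.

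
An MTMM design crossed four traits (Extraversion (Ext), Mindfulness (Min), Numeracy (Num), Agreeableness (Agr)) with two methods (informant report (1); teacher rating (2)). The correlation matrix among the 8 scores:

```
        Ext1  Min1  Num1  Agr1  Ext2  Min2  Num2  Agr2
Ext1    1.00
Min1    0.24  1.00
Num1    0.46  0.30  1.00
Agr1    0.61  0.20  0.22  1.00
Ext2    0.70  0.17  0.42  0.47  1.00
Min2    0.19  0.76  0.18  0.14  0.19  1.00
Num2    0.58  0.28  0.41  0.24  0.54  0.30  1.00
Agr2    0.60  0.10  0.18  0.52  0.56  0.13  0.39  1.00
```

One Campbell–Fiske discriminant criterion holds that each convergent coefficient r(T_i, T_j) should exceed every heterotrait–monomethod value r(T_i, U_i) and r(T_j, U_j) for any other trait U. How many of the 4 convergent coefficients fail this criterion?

2

Each convergent coefficient versus the relevant comparison correlations:
Ext (methods 1·2): 0.70 vs {0.24, 0.19, 0.46, 0.54, 0.61, 0.56} → pass.
Min (methods 1·2): 0.76 vs {0.24, 0.19, 0.30, 0.30, 0.20, 0.13} → pass.
Num (methods 1·2): 0.41 vs {0.46, 0.54, 0.30, 0.30, 0.22, 0.39} → fail.
Agr (methods 1·2): 0.52 vs {0.61, 0.56, 0.20, 0.13, 0.22, 0.39} → fail.
2 of 4 fail.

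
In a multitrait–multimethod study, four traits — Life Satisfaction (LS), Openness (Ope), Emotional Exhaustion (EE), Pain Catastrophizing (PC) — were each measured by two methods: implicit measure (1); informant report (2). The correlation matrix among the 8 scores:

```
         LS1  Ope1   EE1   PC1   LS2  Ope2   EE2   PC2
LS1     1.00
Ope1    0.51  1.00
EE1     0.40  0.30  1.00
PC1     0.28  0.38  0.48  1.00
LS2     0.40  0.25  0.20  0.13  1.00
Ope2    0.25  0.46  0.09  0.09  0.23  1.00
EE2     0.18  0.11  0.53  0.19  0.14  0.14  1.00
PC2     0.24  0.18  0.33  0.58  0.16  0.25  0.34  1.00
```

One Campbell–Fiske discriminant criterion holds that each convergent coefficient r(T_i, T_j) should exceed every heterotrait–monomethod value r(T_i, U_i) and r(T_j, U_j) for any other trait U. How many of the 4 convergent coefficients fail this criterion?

2

Each convergent coefficient versus the relevant comparison correlations:
LS (methods 1·2): 0.40 vs {0.51, 0.23, 0.40, 0.14, 0.28, 0.16} → fail.
Ope (methods 1·2): 0.46 vs {0.51, 0.23, 0.30, 0.14, 0.38, 0.25} → fail.
EE (methods 1·2): 0.53 vs {0.40, 0.14, 0.30, 0.14, 0.48, 0.34} → pass.
PC (methods 1·2): 0.58 vs {0.28, 0.16, 0.38, 0.25, 0.48, 0.34} → pass.
2 of 4 fail.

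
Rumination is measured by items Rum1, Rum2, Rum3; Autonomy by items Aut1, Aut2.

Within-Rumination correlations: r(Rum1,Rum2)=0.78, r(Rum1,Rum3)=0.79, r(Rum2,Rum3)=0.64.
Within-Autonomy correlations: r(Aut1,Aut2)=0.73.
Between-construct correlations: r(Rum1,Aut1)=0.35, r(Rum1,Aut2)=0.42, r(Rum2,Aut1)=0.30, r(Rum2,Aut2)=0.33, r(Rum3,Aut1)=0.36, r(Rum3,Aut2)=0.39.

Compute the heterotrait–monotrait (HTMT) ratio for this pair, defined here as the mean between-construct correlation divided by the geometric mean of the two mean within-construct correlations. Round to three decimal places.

Between-construct mean = 2.15/6 = 0.3583.
Mean within-Rum = 2.21/3 = 0.7367; mean within-Aut = 0.73/1 = 0.7300.
Geometric mean = √(0.7367 × 0.7300) = 0.7333.
HTMT = 0.3583 / 0.7333 = 0.489.

0.489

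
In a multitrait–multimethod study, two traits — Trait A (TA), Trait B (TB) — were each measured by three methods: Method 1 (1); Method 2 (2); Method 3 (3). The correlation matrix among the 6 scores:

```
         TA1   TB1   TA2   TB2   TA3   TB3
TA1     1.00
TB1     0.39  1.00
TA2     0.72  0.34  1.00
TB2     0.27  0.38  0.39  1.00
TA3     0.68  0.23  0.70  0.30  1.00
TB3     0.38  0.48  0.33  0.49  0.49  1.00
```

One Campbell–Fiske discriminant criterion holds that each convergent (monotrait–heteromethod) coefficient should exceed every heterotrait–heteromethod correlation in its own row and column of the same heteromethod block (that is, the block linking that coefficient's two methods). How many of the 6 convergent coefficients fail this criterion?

Each convergent coefficient versus the relevant comparison correlations:
TA (methods 1·2): 0.72 vs {0.27, 0.34} → pass.
TA (methods 1·3): 0.68 vs {0.38, 0.23} → pass.
TA (methods 2·3): 0.70 vs {0.33, 0.30} → pass.
TB (methods 1·2): 0.38 vs {0.34, 0.27} → pass.
TB (methods 1·3): 0.48 vs {0.23, 0.38} → pass.
TB (methods 2·3): 0.49 vs {0.30, 0.33} → pass.
0 of 6 fail.

0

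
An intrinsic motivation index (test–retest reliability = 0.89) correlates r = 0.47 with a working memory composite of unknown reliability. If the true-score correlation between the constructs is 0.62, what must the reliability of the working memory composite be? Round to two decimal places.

r_true = r_obs / √(r_xx · r_yy) ⇒ 0.62 = 0.47 / √(0.89 · r_yy).
√(0.89 · r_yy) = 0.47 / 0.62 = 0.7581; 0.89 · r_yy = 0.5747; r_yy = 0.5747 / 0.89 ≈ 0.65.

0.65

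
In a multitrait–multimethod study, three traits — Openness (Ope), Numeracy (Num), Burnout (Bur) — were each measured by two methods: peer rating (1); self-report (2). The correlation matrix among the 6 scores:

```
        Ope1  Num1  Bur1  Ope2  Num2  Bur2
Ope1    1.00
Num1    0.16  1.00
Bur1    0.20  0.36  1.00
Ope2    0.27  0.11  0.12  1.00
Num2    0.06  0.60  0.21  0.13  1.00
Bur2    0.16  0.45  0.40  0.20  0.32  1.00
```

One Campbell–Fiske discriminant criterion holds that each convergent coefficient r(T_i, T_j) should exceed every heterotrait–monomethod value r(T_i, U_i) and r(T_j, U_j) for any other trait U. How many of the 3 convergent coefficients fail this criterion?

0

Checking each validity diagonal entry against its comparison values:
Ope (methods 1·2): 0.27 vs {0.16, 0.13, 0.20, 0.20} → pass.
Num (methods 1·2): 0.60 vs {0.16, 0.13, 0.36, 0.32} → pass.
Bur (methods 1·2): 0.40 vs {0.20, 0.20, 0.36, 0.32} → pass.
0 of 3 fail.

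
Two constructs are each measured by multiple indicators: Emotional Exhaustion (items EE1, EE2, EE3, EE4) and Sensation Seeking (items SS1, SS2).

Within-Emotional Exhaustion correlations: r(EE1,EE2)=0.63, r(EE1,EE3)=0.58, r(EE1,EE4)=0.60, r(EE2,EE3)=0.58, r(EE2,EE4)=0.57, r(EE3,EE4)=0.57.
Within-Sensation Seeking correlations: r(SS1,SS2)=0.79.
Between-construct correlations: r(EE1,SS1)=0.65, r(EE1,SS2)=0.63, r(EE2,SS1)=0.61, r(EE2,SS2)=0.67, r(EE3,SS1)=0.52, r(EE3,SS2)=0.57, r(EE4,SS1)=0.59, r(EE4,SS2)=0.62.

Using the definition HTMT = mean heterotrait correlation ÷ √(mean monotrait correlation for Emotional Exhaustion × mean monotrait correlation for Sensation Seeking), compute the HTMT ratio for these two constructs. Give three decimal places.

0.891

Mean heterotrait r = 4.86/8 = 0.6075.
Mean within-EE = 3.53/6 = 0.5883; mean within-SS = 0.79/1 = 0.7900.
Geometric mean = √(0.5883 × 0.7900) = 0.6817.
HTMT = 0.6075 / 0.6817 = 0.891.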